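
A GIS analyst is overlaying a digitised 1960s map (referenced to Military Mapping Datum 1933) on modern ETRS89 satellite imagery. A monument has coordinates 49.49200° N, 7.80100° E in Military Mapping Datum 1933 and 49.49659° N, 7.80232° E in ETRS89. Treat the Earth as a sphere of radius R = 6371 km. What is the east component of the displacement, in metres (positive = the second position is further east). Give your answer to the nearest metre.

Δφ = 49.49659° − 49.49200° = +0.00459°; Δλ = 7.80232° − 7.80100° = +0.00132°.
1° along a meridian = πR/180 = 111195 m.
ΔN = Δφ × 111195 = 510.4 m; ΔE = Δλ × 111195 × cos(49.49200°) = +0.00132 × 111195 × 0.649554 = 95.3 m.

ΔE = 95 m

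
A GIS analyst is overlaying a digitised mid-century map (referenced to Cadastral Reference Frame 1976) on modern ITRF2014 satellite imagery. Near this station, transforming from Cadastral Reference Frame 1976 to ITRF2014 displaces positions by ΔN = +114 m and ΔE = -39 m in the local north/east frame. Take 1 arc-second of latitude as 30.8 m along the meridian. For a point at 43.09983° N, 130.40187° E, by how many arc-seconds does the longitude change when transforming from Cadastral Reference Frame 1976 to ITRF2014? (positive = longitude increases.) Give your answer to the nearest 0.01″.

Δλ = -1.73″

At latitude 43.09983°, cos φ = 0.730164.
1″ of longitude at this latitude = 30.80 × cos φ = 22.4891 m, so Δλ = -39.0 / 22.4891 = -1.734″.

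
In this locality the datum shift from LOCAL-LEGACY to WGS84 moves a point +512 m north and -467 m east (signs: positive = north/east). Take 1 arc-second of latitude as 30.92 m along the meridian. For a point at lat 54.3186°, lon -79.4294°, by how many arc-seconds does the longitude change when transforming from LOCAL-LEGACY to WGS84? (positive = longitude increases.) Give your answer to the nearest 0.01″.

Δλ = -25.89″

At latitude 54.3186°, cos φ = 0.583278.
1″ of longitude at this latitude = 30.92 × cos φ = 18.0349 m, so Δλ = -467.0 / 18.0349 = -25.894″.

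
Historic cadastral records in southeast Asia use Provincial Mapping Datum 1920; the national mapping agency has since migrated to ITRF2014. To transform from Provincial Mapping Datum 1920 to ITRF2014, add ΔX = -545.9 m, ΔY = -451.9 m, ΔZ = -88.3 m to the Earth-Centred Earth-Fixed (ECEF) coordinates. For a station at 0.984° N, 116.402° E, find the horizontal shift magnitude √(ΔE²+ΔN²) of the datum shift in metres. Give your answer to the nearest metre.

695 m

At φ = 0.984°, λ = 116.402°: sin φ = 0.017173, cos φ = 0.999853, sin λ = 0.895696, cos λ = -0.444666.
ΔE = −sin λ·ΔX + cos λ·ΔY = −(0.895696)·(-545.9) + (-0.444666)·(-451.9) = 689.91 m.
ΔN = −sin φ cos λ·ΔX − sin φ sin λ·ΔY + cos φ·ΔZ = −(0.017173)(-0.444666)(-545.9) − (0.017173)(0.895696)(-451.9) + (0.999853)(-88.3) = -85.50 m.
Horizontal magnitude = √(ΔE² + ΔN²) = √(689.91² + (-85.50)²) = 695.18 m.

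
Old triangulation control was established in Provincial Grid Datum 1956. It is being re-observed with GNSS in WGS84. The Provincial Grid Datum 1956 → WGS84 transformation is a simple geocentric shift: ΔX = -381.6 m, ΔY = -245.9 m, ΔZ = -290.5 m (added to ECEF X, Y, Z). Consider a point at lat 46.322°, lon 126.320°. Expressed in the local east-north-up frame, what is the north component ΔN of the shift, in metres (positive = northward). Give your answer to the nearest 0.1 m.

ΔN = -220.8 m

The local north axis is (−sin φ cos λ, −sin φ sin λ, cos φ), giving ΔN = -163.465 + 143.292 − 200.621 = -220.79 m.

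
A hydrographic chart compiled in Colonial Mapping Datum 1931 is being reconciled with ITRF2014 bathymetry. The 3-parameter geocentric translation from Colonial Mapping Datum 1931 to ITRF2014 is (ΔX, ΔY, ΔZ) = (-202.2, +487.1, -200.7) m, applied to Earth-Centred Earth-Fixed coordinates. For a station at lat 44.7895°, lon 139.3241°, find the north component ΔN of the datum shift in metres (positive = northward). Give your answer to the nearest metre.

The local north axis is (−sin φ cos λ, −sin φ sin λ, cos φ), giving ΔN = -108.036 − 223.667 − 142.437 = -474.14 m.

ΔN = -474 m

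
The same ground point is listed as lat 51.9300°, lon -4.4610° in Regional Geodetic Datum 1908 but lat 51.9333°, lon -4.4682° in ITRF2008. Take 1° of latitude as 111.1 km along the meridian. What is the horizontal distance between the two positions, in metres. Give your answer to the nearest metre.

Δφ = 51.9333° − 51.9300° = +0.0033°; Δλ = -4.4682° − -4.4610° = -0.0072°.
ΔN = Δφ × 111100 = 366.6 m; ΔE = Δλ × 111100 × cos(51.9300°) = -0.0072 × 111100 × 0.616624 = -493.2 m.
Distance = √(ΔE² + ΔN²) = √((-493.2)² + 366.6²) = 614.6 m.

615 m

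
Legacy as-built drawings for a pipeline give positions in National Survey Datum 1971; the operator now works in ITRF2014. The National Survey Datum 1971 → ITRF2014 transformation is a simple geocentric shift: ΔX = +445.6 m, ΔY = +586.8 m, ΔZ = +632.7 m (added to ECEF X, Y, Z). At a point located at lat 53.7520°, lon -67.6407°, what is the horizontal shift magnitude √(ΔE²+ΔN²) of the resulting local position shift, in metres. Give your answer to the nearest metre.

At φ = 53.7520°, λ = -67.6407°: sin φ = 0.806465, cos φ = 0.591281, sin λ = -0.924816, cos λ = 0.380414.
ΔE = −sin λ·ΔX + cos λ·ΔY = −(-0.924816)·(445.6) + (0.380414)·(586.8) = 635.32 m.
ΔN = −sin φ cos λ·ΔX − sin φ sin λ·ΔY + cos φ·ΔZ = −(0.806465)(0.380414)(445.6) − (0.806465)(-0.924816)(586.8) + (0.591281)(632.7) = 675.05 m.
Horizontal magnitude = √(ΔE² + ΔN²) = √(635.32² + 675.05²) = 927.00 m.

927 m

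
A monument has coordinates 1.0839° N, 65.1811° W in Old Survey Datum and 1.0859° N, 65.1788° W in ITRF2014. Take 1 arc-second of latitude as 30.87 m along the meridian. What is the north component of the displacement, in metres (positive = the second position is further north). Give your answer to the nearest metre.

ΔN = 222 m

Δφ = 1.0859° − 1.0839° = +0.0020°; Δλ = -65.1788° − -65.1811° = +0.0023°.
1° of latitude = 3600 × 30.87 = 111132 m.
ΔN = Δφ × 111132 = 222.3 m; ΔE = Δλ × 111132 × cos(1.0839°) = +0.0023 × 111132 × 0.999821 = 255.6 m.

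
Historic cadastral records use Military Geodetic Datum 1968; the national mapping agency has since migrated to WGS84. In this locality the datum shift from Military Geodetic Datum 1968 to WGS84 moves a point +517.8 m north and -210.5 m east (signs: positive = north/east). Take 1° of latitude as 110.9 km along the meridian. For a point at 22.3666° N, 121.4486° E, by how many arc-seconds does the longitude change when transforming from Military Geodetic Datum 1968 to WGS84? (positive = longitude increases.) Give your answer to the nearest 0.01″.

Δλ = -7.39″

At latitude 22.3666°, cos φ = 0.924768.
1° of longitude at this latitude = 110.9 × cos φ = 102.56 km, so Δλ = -210.5 / 102556.8 = -0.0020525° = -7.389″.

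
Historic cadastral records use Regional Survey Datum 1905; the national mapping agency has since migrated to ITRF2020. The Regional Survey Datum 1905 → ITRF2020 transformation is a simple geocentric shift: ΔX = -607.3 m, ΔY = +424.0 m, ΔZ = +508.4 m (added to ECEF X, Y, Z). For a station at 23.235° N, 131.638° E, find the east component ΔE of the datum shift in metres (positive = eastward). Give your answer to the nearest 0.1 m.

At φ = 23.235°, λ = 131.638°: sin φ = 0.394503, cos φ = 0.918895, sin λ = 0.747358, cos λ = -0.664422.
ΔE = −sin λ·ΔX + cos λ·ΔY = −(0.747358)·(-607.3) + (-0.664422)·(424.0) = 172.16 m.

ΔE = 172.2 m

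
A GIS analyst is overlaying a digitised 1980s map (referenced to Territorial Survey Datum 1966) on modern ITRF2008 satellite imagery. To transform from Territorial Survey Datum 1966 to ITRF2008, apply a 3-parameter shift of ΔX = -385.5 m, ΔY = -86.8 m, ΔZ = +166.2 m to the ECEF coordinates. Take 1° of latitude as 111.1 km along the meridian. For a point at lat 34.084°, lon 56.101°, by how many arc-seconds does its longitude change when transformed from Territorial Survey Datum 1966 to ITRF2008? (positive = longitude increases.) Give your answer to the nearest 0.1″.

sin φ = 0.560408, cos φ = 0.828217, sin λ = 0.830022, cos λ = 0.557731.
East component: ΔE = −sin λ·ΔX + cos λ·ΔY = −(0.830022)(-385.5) + (0.557731)(-86.8) = 271.56 m.
1° of latitude spans 111100 m; at latitude φ, 1° of longitude spans that × cos φ = 92014.9 m, so Δλ = 271.56 / 92014.9 × 3600 = 10.625″.

Δλ = 10.6″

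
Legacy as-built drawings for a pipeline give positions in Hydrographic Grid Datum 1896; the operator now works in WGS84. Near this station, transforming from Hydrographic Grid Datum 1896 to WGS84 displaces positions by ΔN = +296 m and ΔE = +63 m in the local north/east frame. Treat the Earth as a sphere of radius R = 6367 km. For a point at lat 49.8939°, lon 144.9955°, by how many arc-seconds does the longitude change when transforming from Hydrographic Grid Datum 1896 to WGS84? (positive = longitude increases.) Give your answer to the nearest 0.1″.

At latitude 49.8939°, cos φ = 0.644205.
One radian of longitude at latitude φ spans R cos φ, so Δλ = ΔE / (R cos φ) = 63.0 / (6367000 × 0.644205) = 1.5360e-05 rad = 3.168″.

Δλ = 3.2″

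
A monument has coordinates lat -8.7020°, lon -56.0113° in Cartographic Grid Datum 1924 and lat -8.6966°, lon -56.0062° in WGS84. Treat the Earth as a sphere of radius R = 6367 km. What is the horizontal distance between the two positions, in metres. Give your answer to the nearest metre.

821 m

Δφ = -8.6966° − -8.7020° = +0.0054°; Δλ = -56.0062° − -56.0113° = +0.0051°.
1° along a meridian = πR/180 = 111125 m.
ΔN = Δφ × 111125 = 600.1 m; ΔE = Δλ × 111125 × cos(-8.7020°) = +0.0051 × 111125 × 0.988489 = 560.2 m.
Distance = √(ΔE² + ΔN²) = √(560.2² + 600.1²) = 820.9 m.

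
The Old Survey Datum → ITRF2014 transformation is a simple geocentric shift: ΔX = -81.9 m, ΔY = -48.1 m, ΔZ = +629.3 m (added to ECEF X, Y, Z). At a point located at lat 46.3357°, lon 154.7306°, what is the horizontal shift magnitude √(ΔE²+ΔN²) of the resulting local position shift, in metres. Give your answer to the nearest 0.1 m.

At φ = 46.3357°, λ = 154.7306°: sin φ = 0.723397, cos φ = 0.690432, sin λ = 0.426875, cos λ = -0.904311.
ΔE = −sin λ·ΔX + cos λ·ΔY = −(0.426875)·(-81.9) + (-0.904311)·(-48.1) = 78.46 m.
ΔN = −sin φ cos λ·ΔX − sin φ sin λ·ΔY + cos φ·ΔZ = −(0.723397)(-0.904311)(-81.9) − (0.723397)(0.426875)(-48.1) + (0.690432)(629.3) = 395.77 m.
Horizontal magnitude = √(ΔE² + ΔN²) = √(78.46² + 395.77²) = 403.47 m.

403.5 m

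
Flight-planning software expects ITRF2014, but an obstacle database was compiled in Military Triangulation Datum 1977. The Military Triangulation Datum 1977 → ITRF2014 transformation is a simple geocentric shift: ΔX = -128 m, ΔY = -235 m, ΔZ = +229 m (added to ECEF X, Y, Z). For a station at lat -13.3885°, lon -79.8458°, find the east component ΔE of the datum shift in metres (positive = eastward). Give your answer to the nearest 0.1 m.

ΔE = -167.4 m

At φ = -13.3885°, λ = -79.8458°: sin φ = -0.231553, cos φ = 0.972822, sin λ = -0.984337, cos λ = 0.176298.
ΔE = −sin λ·ΔX + cos λ·ΔY = −(-0.984337)·(-128) + (0.176298)·(-235) = -167.43 m.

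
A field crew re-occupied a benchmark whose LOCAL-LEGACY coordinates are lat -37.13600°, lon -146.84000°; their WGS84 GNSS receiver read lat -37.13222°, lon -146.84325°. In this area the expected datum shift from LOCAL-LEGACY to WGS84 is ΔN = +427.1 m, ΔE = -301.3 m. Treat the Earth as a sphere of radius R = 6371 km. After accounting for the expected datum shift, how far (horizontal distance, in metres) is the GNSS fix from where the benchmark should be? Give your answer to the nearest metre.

Observed coordinate differences: Δφ = +0.00378°, Δλ = -0.00325°.
Converting to metres (1° lat = 111195 m, cos φ = 0.797205): observed ΔN = 420.3 m, observed ΔE = -288.1 m.
Subtracting the expected shift leaves a residual of 420.3 − (427.1) = -6.8 m north and -288.1 − (-301.3) = 13.2 m east.
Residual distance = √((-6.8)² + 13.2²) = 14.8 m.

15 m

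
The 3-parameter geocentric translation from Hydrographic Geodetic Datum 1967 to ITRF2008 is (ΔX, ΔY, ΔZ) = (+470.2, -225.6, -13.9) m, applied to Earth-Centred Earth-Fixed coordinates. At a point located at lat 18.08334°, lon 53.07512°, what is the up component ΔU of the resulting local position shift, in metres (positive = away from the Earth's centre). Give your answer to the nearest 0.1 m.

ΔU = 92.8 m

The local up (radial) axis is (cos φ cos λ, cos φ sin λ, sin φ), giving ΔU = 268.528 − 171.442 − 4.315 = 92.77 m.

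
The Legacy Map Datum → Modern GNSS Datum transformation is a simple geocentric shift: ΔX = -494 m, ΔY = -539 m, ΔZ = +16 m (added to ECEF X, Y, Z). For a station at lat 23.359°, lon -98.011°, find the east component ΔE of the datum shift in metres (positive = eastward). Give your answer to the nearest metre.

The local east axis at (φ, λ) is (−sin λ, cos λ, 0), so ΔE = −sin(-98.011°)·(-494) + cos(-98.011°)·(-539) = -414.06 m.

ΔE = -414 m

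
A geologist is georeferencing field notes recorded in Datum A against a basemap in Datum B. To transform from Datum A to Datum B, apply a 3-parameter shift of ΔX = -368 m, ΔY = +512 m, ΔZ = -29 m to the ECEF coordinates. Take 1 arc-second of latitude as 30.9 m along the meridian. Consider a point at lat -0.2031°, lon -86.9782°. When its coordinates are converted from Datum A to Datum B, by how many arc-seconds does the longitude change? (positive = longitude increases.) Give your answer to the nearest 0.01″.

Δλ = -11.02″

sin φ = -0.003545, cos φ = 0.999994, sin λ = -0.998610, cos λ = 0.052716.
East component: ΔE = −sin λ·ΔX + cos λ·ΔY = −(-0.998610)(-368) + (0.052716)(512) = -340.50 m.
1° of latitude spans 3600 × 30.90 = 111240 m; at latitude φ, 1° of longitude spans that × cos φ = 111239.3 m, so Δλ = -340.50 / 111239.3 × 3600 = -11.019″.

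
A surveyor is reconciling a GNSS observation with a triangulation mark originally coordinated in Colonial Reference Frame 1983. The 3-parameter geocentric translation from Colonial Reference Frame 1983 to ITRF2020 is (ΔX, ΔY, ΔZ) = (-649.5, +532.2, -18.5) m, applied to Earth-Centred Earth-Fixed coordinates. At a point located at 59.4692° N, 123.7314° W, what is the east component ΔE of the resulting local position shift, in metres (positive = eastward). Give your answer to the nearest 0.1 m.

ΔE = -835.7 m

At φ = 59.4692°, λ = -123.7314°: sin φ = 0.861356, cos φ = 0.508001, sin λ = -0.831650, cos λ = -0.555300.
ΔE = −sin λ·ΔX + cos λ·ΔY = −(-0.831650)·(-649.5) + (-0.555300)·(532.2) = -835.69 m.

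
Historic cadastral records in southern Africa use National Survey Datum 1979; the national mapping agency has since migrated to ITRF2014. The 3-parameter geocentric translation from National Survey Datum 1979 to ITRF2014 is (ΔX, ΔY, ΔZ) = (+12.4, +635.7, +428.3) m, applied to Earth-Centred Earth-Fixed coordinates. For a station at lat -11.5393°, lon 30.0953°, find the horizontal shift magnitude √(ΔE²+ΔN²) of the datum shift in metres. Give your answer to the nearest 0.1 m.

729.0 m

The local east axis at (φ, λ) is (−sin λ, cos λ, 0), so ΔE = −sin(30.0953°)·12.4 + cos(30.0953°)·635.7 = 543.79 m.
The local north axis is (−sin φ cos λ, −sin φ sin λ, cos φ), giving ΔN = 2.146 + 63.766 + 419.643 = 485.56 m.
Horizontal magnitude = √(ΔE² + ΔN²) = √(543.79² + 485.56²) = 729.02 m.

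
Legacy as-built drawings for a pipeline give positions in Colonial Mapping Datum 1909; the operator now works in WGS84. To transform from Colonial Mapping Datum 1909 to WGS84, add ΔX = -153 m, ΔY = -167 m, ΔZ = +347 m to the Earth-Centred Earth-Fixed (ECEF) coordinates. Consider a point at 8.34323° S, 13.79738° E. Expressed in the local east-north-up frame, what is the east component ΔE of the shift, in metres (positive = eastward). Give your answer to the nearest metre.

The local east axis at (φ, λ) is (−sin λ, cos λ, 0), so ΔE = −sin(13.79738°)·(-153) + cos(13.79738°)·(-167) = -125.69 m.

ΔE = -126 m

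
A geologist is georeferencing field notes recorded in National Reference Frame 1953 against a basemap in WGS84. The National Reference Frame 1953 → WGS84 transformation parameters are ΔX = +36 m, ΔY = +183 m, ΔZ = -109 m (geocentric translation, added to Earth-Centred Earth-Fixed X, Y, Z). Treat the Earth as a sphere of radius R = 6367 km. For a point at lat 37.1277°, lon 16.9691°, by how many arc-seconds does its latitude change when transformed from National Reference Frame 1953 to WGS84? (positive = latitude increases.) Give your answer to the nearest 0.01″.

Δφ = -4.53″

sin φ = 0.603594, cos φ = 0.797292, sin λ = 0.291856, cos λ = 0.956462.
North component: ΔN = −sin φ cos λ·ΔX − sin φ sin λ·ΔY + cos φ·ΔZ = −(0.603594)(0.956462)(36) − (0.603594)(0.291856)(183) + (0.797292)(-109) = -139.93 m.
1° of latitude spans πR/180 = 111125 m, so Δφ = -139.93 / 111125 × 3600 = -4.533″.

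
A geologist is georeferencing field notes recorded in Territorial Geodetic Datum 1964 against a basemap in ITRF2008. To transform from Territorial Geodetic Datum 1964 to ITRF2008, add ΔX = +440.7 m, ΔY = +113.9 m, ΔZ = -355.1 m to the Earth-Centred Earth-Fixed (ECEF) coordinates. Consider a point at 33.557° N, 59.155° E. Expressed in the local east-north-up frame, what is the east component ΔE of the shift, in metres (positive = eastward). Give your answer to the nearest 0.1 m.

ΔE = -320.0 m

The local east axis at (φ, λ) is (−sin λ, cos λ, 0), so ΔE = −sin(59.155°)·440.7 + cos(59.155°)·113.9 = -319.97 m.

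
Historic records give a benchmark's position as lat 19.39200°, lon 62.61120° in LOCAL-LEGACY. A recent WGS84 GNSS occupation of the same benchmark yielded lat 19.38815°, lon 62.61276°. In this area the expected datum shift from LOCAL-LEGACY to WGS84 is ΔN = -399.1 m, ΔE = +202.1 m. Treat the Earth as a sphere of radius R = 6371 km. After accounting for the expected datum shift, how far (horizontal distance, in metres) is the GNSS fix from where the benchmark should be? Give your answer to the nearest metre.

Observed coordinate differences: Δφ = -0.00385°, Δλ = +0.00156°.
Converting to metres (1° lat = 111195 m, cos φ = 0.943269): observed ΔN = -428.1 m, observed ΔE = 163.6 m.
Subtracting the expected shift leaves a residual of -428.1 − (-399.1) = -29.0 m north and 163.6 − (202.1) = -38.5 m east.
Residual distance = √((-29.0)² + (-38.5)²) = 48.2 m.

48 m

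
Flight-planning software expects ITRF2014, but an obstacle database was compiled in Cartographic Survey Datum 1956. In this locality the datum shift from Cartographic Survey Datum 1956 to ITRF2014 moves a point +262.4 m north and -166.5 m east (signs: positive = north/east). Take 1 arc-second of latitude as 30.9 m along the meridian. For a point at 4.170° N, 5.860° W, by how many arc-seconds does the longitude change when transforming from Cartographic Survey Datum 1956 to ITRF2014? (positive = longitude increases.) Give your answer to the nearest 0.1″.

Δλ = -5.4″

At latitude 4.170°, cos φ = 0.997353.
1″ of longitude at this latitude = 30.90 × cos φ = 30.8182 m, so Δλ = -166.5 / 30.8182 = -5.403″.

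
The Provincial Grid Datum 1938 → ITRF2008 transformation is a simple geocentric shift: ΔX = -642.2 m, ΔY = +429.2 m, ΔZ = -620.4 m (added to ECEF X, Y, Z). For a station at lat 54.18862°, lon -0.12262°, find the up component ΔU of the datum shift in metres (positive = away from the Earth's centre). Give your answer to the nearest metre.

At φ = 54.18862°, λ = -0.12262°: sin φ = 0.810948, cos φ = 0.585119, sin λ = -0.002140, cos λ = 0.999998.
ΔU = cos φ cos λ·ΔX + cos φ sin λ·ΔY + sin φ·ΔZ = (0.585119)(0.999998)(-642.2) + (0.585119)(-0.002140)(429.2) + (0.810948)(-620.4) = -879.41 m.

ΔU = -879 m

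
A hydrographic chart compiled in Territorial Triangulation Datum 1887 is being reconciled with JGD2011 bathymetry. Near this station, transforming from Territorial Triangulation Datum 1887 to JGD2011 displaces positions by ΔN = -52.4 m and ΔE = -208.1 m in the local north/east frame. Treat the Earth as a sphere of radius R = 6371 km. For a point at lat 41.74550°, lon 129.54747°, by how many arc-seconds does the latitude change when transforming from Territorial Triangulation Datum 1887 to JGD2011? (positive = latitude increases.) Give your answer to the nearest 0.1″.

On a sphere of radius R, 1 rad of latitude = R, so Δφ = ΔN / R = -52.4 / 6371000 = -8.2248e-06 rad = -1.696″.

Δφ = -1.7″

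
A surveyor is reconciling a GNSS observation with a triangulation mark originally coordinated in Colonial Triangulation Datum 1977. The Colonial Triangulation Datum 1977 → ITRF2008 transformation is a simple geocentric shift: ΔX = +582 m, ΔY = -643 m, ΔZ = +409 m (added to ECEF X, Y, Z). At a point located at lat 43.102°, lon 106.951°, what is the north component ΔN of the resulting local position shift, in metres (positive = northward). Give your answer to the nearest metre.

At φ = 43.102°, λ = 106.951°: sin φ = 0.683299, cos φ = 0.730138, sin λ = 0.956554, cos λ = -0.291554.
ΔN = −sin φ cos λ·ΔX − sin φ sin λ·ΔY + cos φ·ΔZ = −(0.683299)(-0.291554)(582) − (0.683299)(0.956554)(-643) + (0.730138)(409) = 834.84 m.

ΔN = 835 m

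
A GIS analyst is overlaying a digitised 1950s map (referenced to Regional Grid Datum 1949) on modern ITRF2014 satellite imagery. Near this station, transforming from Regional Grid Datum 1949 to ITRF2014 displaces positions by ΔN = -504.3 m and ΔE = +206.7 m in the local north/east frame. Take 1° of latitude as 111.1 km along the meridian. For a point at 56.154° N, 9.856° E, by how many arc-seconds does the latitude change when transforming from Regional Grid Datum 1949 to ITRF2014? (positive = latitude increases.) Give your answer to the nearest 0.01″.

1° of latitude = 111.1 km, so Δφ = -504.3 / 111100 = -0.0045392° = -16.341″.

Δφ = -16.34″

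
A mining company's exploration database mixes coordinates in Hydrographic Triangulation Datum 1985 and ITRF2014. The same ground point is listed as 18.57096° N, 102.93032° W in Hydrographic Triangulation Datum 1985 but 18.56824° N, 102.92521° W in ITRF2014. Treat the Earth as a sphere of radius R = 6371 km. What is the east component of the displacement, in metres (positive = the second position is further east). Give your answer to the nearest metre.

Δφ = 18.56824° − 18.57096° = -0.00272°; Δλ = -102.92521° − -102.93032° = +0.00511°.
1° along a meridian = πR/180 = 111195 m.
ΔN = Δφ × 111195 = -302.5 m; ΔE = Δλ × 111195 × cos(18.57096°) = +0.00511 × 111195 × 0.947930 = 538.6 m.

ΔE = 539 m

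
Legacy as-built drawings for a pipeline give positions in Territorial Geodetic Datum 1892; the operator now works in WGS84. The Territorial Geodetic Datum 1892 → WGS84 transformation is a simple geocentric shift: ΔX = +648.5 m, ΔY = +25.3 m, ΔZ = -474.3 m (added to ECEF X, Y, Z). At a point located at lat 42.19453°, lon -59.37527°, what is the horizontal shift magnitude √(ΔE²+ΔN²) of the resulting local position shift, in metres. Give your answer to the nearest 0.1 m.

At φ = 42.19453°, λ = -59.37527°: sin φ = 0.671650, cos φ = 0.740869, sin λ = -0.860522, cos λ = 0.509413.
ΔE = −sin λ·ΔX + cos λ·ΔY = −(-0.860522)·(648.5) + (0.509413)·(25.3) = 570.94 m.
ΔN = −sin φ cos λ·ΔX − sin φ sin λ·ΔY + cos φ·ΔZ = −(0.671650)(0.509413)(648.5) − (0.671650)(-0.860522)(25.3) + (0.740869)(-474.3) = -558.65 m.
Horizontal magnitude = √(ΔE² + ΔN²) = √(570.94² + (-558.65)²) = 798.79 m.

798.8 m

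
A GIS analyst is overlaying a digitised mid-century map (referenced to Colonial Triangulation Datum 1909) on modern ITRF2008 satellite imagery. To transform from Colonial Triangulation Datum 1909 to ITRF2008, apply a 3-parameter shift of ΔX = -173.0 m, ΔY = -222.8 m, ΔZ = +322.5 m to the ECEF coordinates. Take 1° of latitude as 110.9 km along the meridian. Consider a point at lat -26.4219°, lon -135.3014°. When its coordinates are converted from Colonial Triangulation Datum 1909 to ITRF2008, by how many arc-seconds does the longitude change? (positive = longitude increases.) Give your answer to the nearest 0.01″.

sin φ = -0.444978, cos φ = 0.895542, sin λ = -0.703377, cos λ = -0.710817.
East component: ΔE = −sin λ·ΔX + cos λ·ΔY = −(-0.703377)(-173.0) + (-0.710817)(-222.8) = 36.69 m.
1° of latitude spans 110900 m; at latitude φ, 1° of longitude spans that × cos φ = 99315.6 m, so Δλ = 36.69 / 99315.6 × 3600 = 1.330″.

Δλ = 1.33″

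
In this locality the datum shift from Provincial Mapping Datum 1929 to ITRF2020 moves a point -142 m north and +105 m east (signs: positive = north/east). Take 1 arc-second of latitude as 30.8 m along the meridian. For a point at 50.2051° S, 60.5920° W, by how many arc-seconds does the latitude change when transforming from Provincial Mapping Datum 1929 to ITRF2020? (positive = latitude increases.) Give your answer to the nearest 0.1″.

1″ of latitude = 30.80 m, so Δφ = -142.0 / 30.80 = -4.610″.

Δφ = -4.6″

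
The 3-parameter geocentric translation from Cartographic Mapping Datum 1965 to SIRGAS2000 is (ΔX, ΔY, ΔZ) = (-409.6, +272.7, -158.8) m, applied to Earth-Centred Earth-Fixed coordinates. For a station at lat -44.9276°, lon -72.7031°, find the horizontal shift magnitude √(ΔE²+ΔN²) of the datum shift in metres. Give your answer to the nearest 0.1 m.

At φ = -44.9276°, λ = -72.7031°: sin φ = -0.706213, cos φ = 0.708000, sin λ = -0.954777, cos λ = 0.297323.
ΔE = −sin λ·ΔX + cos λ·ΔY = −(-0.954777)·(-409.6) + (0.297323)·(272.7) = -310.00 m.
ΔN = −sin φ cos λ·ΔX − sin φ sin λ·ΔY + cos φ·ΔZ = −(-0.706213)(0.297323)(-409.6) − (-0.706213)(-0.954777)(272.7) + (0.708000)(-158.8) = -382.31 m.
Horizontal magnitude = √(ΔE² + ΔN²) = √((-310.00)² + (-382.31)²) = 492.20 m.

492.2 m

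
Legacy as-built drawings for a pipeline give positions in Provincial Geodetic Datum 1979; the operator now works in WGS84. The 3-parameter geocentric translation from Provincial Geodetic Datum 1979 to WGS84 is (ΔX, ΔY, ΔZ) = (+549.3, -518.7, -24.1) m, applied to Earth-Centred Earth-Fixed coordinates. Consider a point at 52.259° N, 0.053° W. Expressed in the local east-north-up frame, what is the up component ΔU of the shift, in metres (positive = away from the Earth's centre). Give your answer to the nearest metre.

ΔU = 317 m

At φ = 52.259°, λ = -0.053°: sin φ = 0.790786, cos φ = 0.612093, sin λ = -0.000925, cos λ = 1.000000.
ΔU = cos φ cos λ·ΔX + cos φ sin λ·ΔY + sin φ·ΔZ = (0.612093)(1.000000)(549.3) + (0.612093)(-0.000925)(-518.7) + (0.790786)(-24.1) = 317.46 m.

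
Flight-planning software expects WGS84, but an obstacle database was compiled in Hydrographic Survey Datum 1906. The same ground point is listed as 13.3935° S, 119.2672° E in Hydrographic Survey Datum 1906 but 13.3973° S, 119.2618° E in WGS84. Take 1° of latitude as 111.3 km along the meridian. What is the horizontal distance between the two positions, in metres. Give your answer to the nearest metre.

Δφ = -13.3973° − -13.3935° = -0.0038°; Δλ = 119.2618° − 119.2672° = -0.0054°.
ΔN = Δφ × 111300 = -422.9 m; ΔE = Δλ × 111300 × cos(-13.3935°) = -0.0054 × 111300 × 0.972802 = -584.7 m.
Distance = √(ΔE² + ΔN²) = √((-584.7)² + (-422.9)²) = 721.6 m.

722 m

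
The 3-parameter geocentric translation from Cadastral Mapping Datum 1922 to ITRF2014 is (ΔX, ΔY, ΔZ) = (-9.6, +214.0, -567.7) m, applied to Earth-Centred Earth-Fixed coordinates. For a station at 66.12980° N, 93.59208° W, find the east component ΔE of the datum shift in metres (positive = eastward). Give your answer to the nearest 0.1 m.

At φ = 66.12980°, λ = -93.59208°: sin φ = 0.914465, cos φ = 0.404666, sin λ = -0.998035, cos λ = -0.062653.
ΔE = −sin λ·ΔX + cos λ·ΔY = −(-0.998035)·(-9.6) + (-0.062653)·(214.0) = -22.99 m.

ΔE = -23.0 m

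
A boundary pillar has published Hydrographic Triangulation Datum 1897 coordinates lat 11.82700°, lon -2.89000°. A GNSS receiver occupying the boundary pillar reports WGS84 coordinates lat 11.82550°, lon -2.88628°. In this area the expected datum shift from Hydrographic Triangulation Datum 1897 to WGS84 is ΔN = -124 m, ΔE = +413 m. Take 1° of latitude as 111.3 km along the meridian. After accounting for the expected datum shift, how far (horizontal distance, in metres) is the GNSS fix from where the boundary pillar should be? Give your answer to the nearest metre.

44 m

Observed coordinate differences: Δφ = -0.00150°, Δλ = +0.00372°.
Converting to metres (1° lat = 111300 m, cos φ = 0.978771): observed ΔN = -167.0 m, observed ΔE = 405.2 m.
Subtracting the expected shift leaves a residual of -167.0 − (-124) = -43.0 m north and 405.2 − (413) = -7.8 m east.
Residual distance = √((-43.0)² + (-7.8)²) = 43.6 m.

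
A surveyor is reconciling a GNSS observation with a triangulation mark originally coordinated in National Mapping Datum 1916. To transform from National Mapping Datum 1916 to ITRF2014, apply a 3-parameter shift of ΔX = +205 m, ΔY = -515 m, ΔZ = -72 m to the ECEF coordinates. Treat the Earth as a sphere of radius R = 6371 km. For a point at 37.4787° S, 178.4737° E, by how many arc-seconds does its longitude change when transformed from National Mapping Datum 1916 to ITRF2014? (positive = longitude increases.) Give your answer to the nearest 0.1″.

sin φ = -0.608466, cos φ = 0.793580, sin λ = 0.026636, cos λ = -0.999645.
East component: ΔE = −sin λ·ΔX + cos λ·ΔY = −(0.026636)(205) + (-0.999645)(-515) = 509.36 m.
1° of latitude spans πR/180 = 111195 m; at latitude φ, 1° of longitude spans that × cos φ = 88242.0 m, so Δλ = 509.36 / 88242.0 × 3600 = 20.780″.

Δλ = 20.8″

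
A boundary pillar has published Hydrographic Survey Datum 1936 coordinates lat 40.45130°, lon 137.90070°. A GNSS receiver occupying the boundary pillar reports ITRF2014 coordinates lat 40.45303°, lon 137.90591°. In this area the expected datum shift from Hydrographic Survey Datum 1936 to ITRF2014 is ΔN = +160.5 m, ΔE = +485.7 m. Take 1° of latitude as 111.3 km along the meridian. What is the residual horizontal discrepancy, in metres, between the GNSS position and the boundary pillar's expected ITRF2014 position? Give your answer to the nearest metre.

55 m

Observed coordinate differences: Δφ = +0.00173°, Δλ = +0.00521°.
Converting to metres (1° lat = 111300 m, cos φ = 0.760958): observed ΔN = 192.5 m, observed ΔE = 441.3 m.
Subtracting the expected shift leaves a residual of 192.5 − (160.5) = 32.0 m north and 441.3 − (485.7) = -44.4 m east.
Residual distance = √(32.0² + (-44.4)²) = 54.8 m.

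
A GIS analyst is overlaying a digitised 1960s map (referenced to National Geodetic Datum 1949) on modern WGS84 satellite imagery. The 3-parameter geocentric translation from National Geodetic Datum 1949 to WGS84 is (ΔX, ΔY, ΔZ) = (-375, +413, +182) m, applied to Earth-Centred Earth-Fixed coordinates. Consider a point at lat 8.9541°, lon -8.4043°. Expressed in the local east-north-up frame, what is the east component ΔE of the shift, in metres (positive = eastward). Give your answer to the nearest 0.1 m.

The local east axis at (φ, λ) is (−sin λ, cos λ, 0), so ΔE = −sin(-8.4043°)·(-375) + cos(-8.4043°)·413 = 353.76 m.

ΔE = 353.8 m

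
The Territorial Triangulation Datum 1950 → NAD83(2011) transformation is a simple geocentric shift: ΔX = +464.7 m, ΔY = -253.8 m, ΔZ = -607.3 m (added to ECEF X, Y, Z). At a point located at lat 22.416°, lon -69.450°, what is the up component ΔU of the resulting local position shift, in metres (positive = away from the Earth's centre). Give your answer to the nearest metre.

At φ = 22.416°, λ = -69.450°: sin φ = 0.381329, cos φ = 0.924440, sin λ = -0.936366, cos λ = 0.351025.
ΔU = cos φ cos λ·ΔX + cos φ sin λ·ΔY + sin φ·ΔZ = (0.924440)(0.351025)(464.7) + (0.924440)(-0.936366)(-253.8) + (0.381329)(-607.3) = 138.91 m.

ΔU = 139 m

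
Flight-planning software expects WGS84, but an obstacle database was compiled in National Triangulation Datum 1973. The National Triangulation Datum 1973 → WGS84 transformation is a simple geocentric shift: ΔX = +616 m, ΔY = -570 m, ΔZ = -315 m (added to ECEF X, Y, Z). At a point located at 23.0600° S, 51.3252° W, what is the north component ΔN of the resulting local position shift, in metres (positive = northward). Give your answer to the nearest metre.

ΔN = 35 m

The local north axis is (−sin φ cos λ, −sin φ sin λ, cos φ), giving ΔN = 150.778 + 174.305 − 289.830 = 35.25 m.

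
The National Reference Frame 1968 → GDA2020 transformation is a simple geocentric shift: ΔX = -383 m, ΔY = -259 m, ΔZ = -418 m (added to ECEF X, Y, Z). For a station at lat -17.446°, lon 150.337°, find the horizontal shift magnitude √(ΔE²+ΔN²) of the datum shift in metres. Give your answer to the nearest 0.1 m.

534.6 m

At φ = -17.446°, λ = 150.337°: sin φ = -0.299807, cos φ = 0.954000, sin λ = 0.494898, cos λ = -0.868951.
ΔE = −sin λ·ΔX + cos λ·ΔY = −(0.494898)·(-383) + (-0.868951)·(-259) = 414.60 m.
ΔN = −sin φ cos λ·ΔX − sin φ sin λ·ΔY + cos φ·ΔZ = −(-0.299807)(-0.868951)(-383) − (-0.299807)(0.494898)(-259) + (0.954000)(-418) = -337.42 m.
Horizontal magnitude = √(ΔE² + ΔN²) = √(414.60² + (-337.42)²) = 534.56 m.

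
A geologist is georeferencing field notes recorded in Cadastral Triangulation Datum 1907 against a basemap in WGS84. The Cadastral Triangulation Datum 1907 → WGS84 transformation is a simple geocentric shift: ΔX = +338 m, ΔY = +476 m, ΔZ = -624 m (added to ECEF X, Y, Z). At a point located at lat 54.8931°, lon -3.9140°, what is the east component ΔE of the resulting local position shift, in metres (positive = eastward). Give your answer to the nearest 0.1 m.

ΔE = 498.0 m

At φ = 54.8931°, λ = -3.9140°: sin φ = 0.818080, cos φ = 0.575104, sin λ = -0.068259, cos λ = 0.997668.
ΔE = −sin λ·ΔX + cos λ·ΔY = −(-0.068259)·(338) + (0.997668)·(476) = 497.96 m.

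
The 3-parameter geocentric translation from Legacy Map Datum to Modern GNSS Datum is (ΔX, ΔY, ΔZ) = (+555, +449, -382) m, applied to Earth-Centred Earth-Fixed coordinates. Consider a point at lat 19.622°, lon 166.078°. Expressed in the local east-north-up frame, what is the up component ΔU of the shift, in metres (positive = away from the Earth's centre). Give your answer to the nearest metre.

The local up (radial) axis is (cos φ cos λ, cos φ sin λ, sin φ), giving ΔU = -507.414 + 101.756 − 128.281 = -533.94 m.

ΔU = -534 m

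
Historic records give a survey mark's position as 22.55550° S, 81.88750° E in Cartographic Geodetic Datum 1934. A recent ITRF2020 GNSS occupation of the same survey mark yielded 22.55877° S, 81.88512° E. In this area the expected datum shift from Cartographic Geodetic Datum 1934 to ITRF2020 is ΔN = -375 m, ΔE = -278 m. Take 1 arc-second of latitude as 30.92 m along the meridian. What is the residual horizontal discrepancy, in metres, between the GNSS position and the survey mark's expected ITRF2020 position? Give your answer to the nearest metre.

35 m

Observed coordinate differences: Δφ = -0.00327°, Δλ = -0.00238°.
Converting to metres (1° lat = 111312 m, cos φ = 0.923508): observed ΔN = -364.0 m, observed ΔE = -244.7 m.
Subtracting the expected shift leaves a residual of -364.0 − (-375) = 11.0 m north and -244.7 − (-278) = 33.3 m east.
Residual distance = √(11.0² + 33.3²) = 35.1 m.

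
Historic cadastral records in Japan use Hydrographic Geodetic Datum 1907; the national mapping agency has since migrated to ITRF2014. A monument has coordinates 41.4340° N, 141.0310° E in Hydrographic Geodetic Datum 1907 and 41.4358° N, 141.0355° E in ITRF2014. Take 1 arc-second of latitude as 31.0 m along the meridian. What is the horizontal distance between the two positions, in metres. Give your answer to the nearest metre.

427 m

Δφ = 41.4358° − 41.4340° = +0.0018°; Δλ = 141.0355° − 141.0310° = +0.0045°.
1° of latitude = 3600 × 31.00 = 111600 m.
ΔN = Δφ × 111600 = 200.9 m; ΔE = Δλ × 111600 × cos(41.4340°) = +0.0045 × 111600 × 0.749719 = 376.5 m.
Distance = √(ΔE² + ΔN²) = √(376.5² + 200.9²) = 426.7 m.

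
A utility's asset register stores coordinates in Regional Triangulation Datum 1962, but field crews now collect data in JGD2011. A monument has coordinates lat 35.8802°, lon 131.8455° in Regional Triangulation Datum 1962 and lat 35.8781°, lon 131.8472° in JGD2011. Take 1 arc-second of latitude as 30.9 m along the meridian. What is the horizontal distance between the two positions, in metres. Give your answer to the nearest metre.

Δφ = 35.8781° − 35.8802° = -0.0021°; Δλ = 131.8472° − 131.8455° = +0.0017°.
1° of latitude = 3600 × 30.90 = 111240 m.
ΔN = Δφ × 111240 = -233.6 m; ΔE = Δλ × 111240 × cos(35.8802°) = +0.0017 × 111240 × 0.810244 = 153.2 m.
Distance = √(ΔE² + ΔN²) = √(153.2² + (-233.6)²) = 279.4 m.

279 m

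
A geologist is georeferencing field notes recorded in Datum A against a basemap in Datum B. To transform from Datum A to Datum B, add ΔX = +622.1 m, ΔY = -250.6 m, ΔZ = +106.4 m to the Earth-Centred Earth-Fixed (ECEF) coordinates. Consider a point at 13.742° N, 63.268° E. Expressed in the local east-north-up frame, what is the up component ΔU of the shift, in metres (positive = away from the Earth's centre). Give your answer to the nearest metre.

ΔU = 80 m

The local up (radial) axis is (cos φ cos λ, cos φ sin λ, sin φ), giving ΔU = 271.822 − 217.409 + 25.275 = 79.69 m.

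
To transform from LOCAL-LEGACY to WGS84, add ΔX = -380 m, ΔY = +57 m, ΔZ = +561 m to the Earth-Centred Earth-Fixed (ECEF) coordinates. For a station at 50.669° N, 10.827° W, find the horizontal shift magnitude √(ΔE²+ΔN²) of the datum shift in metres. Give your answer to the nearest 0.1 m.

The local east axis at (φ, λ) is (−sin λ, cos λ, 0), so ΔE = −sin(-10.827°)·(-380) + cos(-10.827°)·57 = -15.40 m.
The local north axis is (−sin φ cos λ, −sin φ sin λ, cos φ), giving ΔN = 288.697 + 8.282 + 355.562 = 652.54 m.
Horizontal magnitude = √(ΔE² + ΔN²) = √((-15.40)² + 652.54²) = 652.72 m.

652.7 m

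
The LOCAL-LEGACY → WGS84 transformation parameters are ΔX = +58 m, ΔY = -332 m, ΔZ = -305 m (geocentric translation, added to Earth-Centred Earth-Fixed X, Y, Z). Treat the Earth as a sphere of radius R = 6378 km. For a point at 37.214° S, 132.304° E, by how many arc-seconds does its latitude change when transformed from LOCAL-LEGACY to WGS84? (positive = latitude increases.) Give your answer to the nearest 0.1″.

sin φ = -0.604794, cos φ = 0.796382, sin λ = 0.739584, cos λ = -0.673064.
North component: ΔN = −sin φ cos λ·ΔX − sin φ sin λ·ΔY + cos φ·ΔZ = −(-0.604794)(-0.673064)(58) − (-0.604794)(0.739584)(-332) + (0.796382)(-305) = -415.01 m.
1° of latitude spans πR/180 = 111317 m, so Δφ = -415.01 / 111317 × 3600 = -13.421″.

Δφ = -13.4″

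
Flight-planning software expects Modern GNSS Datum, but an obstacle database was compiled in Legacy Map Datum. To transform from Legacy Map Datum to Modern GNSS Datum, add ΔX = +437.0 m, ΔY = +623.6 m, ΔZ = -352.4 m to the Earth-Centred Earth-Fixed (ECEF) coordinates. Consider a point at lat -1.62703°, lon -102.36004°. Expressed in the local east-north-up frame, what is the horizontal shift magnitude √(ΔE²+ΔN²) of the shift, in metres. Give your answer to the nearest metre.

474 m

The local east axis at (φ, λ) is (−sin λ, cos λ, 0), so ΔE = −sin(-102.36004°)·437.0 + cos(-102.36004°)·623.6 = 293.39 m.
The local north axis is (−sin φ cos λ, −sin φ sin λ, cos φ), giving ΔN = -2.656 − 17.296 − 352.258 = -372.21 m.
Horizontal magnitude = √(ΔE² + ΔN²) = √(293.39² + (-372.21)²) = 473.94 m.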